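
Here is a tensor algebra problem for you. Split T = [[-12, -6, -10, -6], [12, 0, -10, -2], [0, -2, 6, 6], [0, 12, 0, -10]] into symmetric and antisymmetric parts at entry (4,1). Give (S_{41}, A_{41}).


T_{41} = 0
T_{14} = -6
S_{41} = (0 + -6)/2 = -6/2 = -3
A_{41} = (0 - -6)/2 = 6/2 = 3
Check: S + A = -3 + 3 = 0 = T_{41}.

(-3, 3)


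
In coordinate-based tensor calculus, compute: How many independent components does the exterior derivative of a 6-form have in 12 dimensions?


The exterior derivative of a p-form is a (p+1)-form.
Its number of independent components is C(n, p+1).
n = 12, p+1 = 7
C(12, 7) = 792

792


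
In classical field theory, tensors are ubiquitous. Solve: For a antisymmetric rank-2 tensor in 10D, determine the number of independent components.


A antisymmetric rank-2 tensor in d dimensions has d(d-1)/2 independent components.
d = 10
d(d-1)/2 = 10 * 9 / 2 = 90 / 2 = 45

45


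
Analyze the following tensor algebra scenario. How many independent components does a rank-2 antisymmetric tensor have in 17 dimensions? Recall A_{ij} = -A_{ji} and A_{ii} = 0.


An antisymmetric rank-2 tensor satisfies A_{ij} = -A_{ji}, so diagonal entries are zero.
The independent components are the upper-triangular entries: C(n, 2) = n(n-1)/2.
n = 17
C(17, 2) = 17 * 16 / 2 = 272 / 2 = 136

136


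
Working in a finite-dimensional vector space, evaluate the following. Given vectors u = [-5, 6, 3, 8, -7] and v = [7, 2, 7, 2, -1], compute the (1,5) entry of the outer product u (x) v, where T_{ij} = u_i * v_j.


The outer product entry T_{ij} = u_i * v_j.
We need i=1, j=5.
u_1 = -5, v_5 = -1
T_{1,5} = -5 * -1 = 5

5


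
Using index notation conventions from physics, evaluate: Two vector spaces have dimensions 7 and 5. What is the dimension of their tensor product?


The dimension of a tensor product is the product of dimensions.
dim(V) = 7, dim(W) = 5
dim(V (x) W) = 7 * 5 = 35

35


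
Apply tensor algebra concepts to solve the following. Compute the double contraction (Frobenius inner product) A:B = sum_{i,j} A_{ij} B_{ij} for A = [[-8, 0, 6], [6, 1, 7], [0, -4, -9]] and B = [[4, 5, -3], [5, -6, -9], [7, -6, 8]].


A:B = sum over all i,j of A_{ij} * B_{ij}.
Row 1: -8*4=-32, 0*5=0, 6*-3=-18 => row sum = -50
Row 2: 6*5=30, 1*-6=-6, 7*-9=-63 => row sum = -39
Row 3: 0*7=0, -4*-6=24, -9*8=-72 => row sum = -48
Total = -50 + -39 + -48 = -137

-137


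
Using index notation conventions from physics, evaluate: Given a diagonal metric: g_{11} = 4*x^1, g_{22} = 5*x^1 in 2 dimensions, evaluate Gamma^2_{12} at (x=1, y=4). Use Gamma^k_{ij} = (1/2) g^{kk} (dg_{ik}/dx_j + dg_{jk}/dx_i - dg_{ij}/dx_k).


For a diagonal metric, Gamma^k_{ij} = (1/2) g^{kk} (dg_{ik}/dx_j + dg_{jk}/dx_i - dg_{ij}/dx_k).
The metric is diagonal, so g_{ab} = 0 for a != b.
At the given point: g_{11} = 4, g_{22} = 5
g^{22} = 1/5
dg_{12}/dx_2 = 0 (off-diagonal)
dg_{22}/dx_1 = dg_{22}/dx_1 = 5
dg_{12}/dx_2 = 0 (off-diagonal)
Numerator = 0 + 5 - 0 = 5
Gamma^2_{12} = 5 / (2 * 5) = 1/2

1/2


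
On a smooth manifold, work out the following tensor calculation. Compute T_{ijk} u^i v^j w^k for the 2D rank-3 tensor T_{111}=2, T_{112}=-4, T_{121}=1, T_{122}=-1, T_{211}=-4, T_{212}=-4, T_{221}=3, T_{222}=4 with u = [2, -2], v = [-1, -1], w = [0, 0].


S = sum over i,j,k of T_{ijk} u_i v_j w_k. Expanding all 8 terms:
T_{111}*u_1*v_1*w_1 = 2*2*-1*0 = 0  (running total: 0)
T_{112}*u_1*v_1*w_2 = -4*2*-1*0 = 0  (running total: 0)
T_{121}*u_1*v_2*w_1 = 1*2*-1*0 = 0  (running total: 0)
T_{122}*u_1*v_2*w_2 = -1*2*-1*0 = 0  (running total: 0)
T_{211}*u_2*v_1*w_1 = -4*-2*-1*0 = 0  (running total: 0)
T_{212}*u_2*v_1*w_2 = -4*-2*-1*0 = 0  (running total: 0)
T_{221}*u_2*v_2*w_1 = 3*-2*-1*0 = 0  (running total: 0)
T_{222}*u_2*v_2*w_2 = 4*-2*-1*0 = 0  (running total: 0)
S = 0

0


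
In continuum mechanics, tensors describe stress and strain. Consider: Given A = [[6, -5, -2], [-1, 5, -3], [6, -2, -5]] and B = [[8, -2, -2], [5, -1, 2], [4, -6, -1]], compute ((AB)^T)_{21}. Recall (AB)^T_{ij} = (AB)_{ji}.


(AB)^T_{ij} = (AB)_{ji} = sum_k A_{jk} B_{ki}.
For i=2, j=1 we need (AB)_{12}:
A_{11} * B_{12} = 6 * -2 = -12
A_{12} * B_{22} = -5 * -1 = 5
A_{13} * B_{32} = -2 * -6 = 12
Sum = -12 + 5 + 12 = 5

5


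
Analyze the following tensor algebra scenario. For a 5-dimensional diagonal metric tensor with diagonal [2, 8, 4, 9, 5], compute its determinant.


For a diagonal metric, the determinant is the product of diagonal entries.
Diagonal entries: 2, 8, 4, 9, 5
det(g) = 2 * 8 * 4 * 9 * 5 = 2880

2880


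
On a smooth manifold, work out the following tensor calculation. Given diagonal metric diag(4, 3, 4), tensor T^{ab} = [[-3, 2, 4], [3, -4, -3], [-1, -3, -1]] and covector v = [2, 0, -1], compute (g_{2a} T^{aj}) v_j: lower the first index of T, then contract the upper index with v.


Step 1: lower the first index. For a diagonal metric, g_{ia} T^{aj} = g_{ii} T^{ij} (no sum on i).
g_{22} = 3
S_2{}^1 = 3 * T^{21} = 3 * 3 = 9
S_2{}^2 = 3 * T^{22} = 3 * -4 = -12
S_2{}^3 = 3 * T^{23} = 3 * -3 = -9
Step 2: contract S_2{}^j with v_j.
S_2{}^1 * v_1 = 9 * 2 = 18
S_2{}^2 * v_2 = -12 * 0 = 0
S_2{}^3 * v_3 = -9 * -1 = 9
Result = 18 + 0 + 9 = 27

27


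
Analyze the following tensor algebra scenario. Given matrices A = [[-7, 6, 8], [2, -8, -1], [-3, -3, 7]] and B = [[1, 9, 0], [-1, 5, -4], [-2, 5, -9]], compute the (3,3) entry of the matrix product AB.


(AB)_{ij} = sum_k A_{ik} B_{kj}.
For i=3, j=3:
A_{31} * B_{13} = -3 * 0 = 0
A_{32} * B_{23} = -3 * -4 = 12
A_{33} * B_{33} = 7 * -9 = -63
Sum = 0 + 12 + -63 = -51

-51


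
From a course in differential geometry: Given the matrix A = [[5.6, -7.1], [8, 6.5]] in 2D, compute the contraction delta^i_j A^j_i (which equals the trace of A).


The contraction (trace) of a rank-2 tensor is the sum of its diagonal elements.
Diagonal entries: A[1,1] = 5.6, A[2,2] = 6.5
Tr(A) = 5.6 + 6.5 = 12.1

12.1


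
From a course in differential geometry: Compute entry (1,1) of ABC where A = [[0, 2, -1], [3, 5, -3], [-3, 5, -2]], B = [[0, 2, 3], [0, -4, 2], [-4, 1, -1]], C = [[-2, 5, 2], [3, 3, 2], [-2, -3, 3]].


(ABC)_{11} = sum_m (AB)_{1m} C_{m1}. First compute row 1 of AB.
(AB)_{11} = 0*0 + 2*0 + -1*-4 = 4
(AB)_{12} = 0*2 + 2*-4 + -1*1 = -9
(AB)_{13} = 0*3 + 2*2 + -1*-1 = 5
Now contract with column 1 of C:
(AB)_{11} * C_{11} = 4 * -2 = -8
(AB)_{12} * C_{21} = -9 * 3 = -27
(AB)_{13} * C_{31} = 5 * -2 = -10
(ABC)_{11} = -8 + -27 + -10 = -45

-45


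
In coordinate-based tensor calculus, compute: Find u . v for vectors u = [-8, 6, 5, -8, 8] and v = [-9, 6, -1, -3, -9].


The inner product u . v = sum of u_i * v_i.
Term-by-term: -8 * -9, 6 * 6, 5 * -1, -8 * -3, 8 * -9
Products: 72, 36, -5, 24, -72
Sum = 72 + 36 + -5 + 24 + -72 = 55

55


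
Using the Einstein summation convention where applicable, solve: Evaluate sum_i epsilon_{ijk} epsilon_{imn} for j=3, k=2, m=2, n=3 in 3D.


Using the identity: epsilon_{ijk} epsilon_{imn} = delta_{jm} delta_{kn} - delta_{jn} delta_{km}.
delta_{32} = 0
delta_{23} = 0
delta_{33} = 1
delta_{22} = 1
Result = 0 * 0 - 1 * 1 = 0 - 1 = -1

-1


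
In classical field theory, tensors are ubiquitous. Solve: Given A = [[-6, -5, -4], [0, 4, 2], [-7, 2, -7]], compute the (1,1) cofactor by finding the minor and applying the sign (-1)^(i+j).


To find cofactor C_{11}, delete row 1 and column 1.
The resulting 2x2 submatrix is: [[4, 2], [2, -7]]
Minor M_{11} = 4*-7 - 2*2
  = -28 - 4 = -32
Sign = (-1)^(1+1) = (-1)^2 = 1
Cofactor C_{11} = 1 * -32 = -32

-32


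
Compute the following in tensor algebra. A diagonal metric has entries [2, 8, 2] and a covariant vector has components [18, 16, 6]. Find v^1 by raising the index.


To raise an index with a diagonal metric: v^i = v_i / g_{ii}.
For index 1: v_1 = 18, g_{11} = 2
v^1 = 18 / 2 = 9

9


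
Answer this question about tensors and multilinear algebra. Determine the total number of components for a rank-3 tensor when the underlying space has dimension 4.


The number of components of a rank-r tensor in d dimensions is d^r.
Here d = 4 and r = 3.
4^3 = 64

64


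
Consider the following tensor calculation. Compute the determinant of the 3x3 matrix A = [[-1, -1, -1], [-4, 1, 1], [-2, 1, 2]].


Expanding along the first row, det(A) = a11*M_11 - a12*M_12 + a13*M_13, where M_1j is the (1,j) minor.
Minor M_11 = 1*2 - 1*1 = 1
Minor M_12 = -4*2 - 1*-2 = -6
Minor M_13 = -4*1 - 1*-2 = -2
det = -1*(1) - -1*(-6) + -1*(-2)
    = -1 - 6 + 2
    = -5

-5


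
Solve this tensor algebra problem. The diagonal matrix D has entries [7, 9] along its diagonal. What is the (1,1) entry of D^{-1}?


For a diagonal matrix, the inverse has entries (D^{-1})_{ii} = 1/d_{ii}.
The diagonal entries are: d_{11} = 7, d_{22} = 9
We need (D^{-1})_{11} = 1/d_{11} = 1/7 = 1/7

1/7


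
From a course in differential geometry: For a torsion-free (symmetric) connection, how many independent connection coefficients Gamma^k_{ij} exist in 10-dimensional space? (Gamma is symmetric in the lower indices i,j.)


Christoffel symbols Gamma^k_{ij} are symmetric in i,j, so there are d * d(d+1)/2 independent symbols.
d = 10
d(d+1)/2 = 10 * 11 / 2 = 55
Total = 10 * 55 = 550

550


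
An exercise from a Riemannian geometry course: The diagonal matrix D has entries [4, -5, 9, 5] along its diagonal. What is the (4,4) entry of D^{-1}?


For a diagonal matrix, the inverse has entries (D^{-1})_{ii} = 1/d_{ii}.
The diagonal entries are: d_{11} = 4, d_{22} = -5, d_{33} = 9, d_{44} = 5
We need (D^{-1})_{44} = 1/d_{44} = 1/5 = 1/5

1/5


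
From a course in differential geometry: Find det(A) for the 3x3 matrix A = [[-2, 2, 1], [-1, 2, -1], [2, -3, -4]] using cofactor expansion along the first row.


Expanding along the first row, det(A) = a11*M_11 - a12*M_12 + a13*M_13, where M_1j is the (1,j) minor.
Minor M_11 = 2*-4 - -1*-3 = -11
Minor M_12 = -1*-4 - -1*2 = 6
Minor M_13 = -1*-3 - 2*2 = -1
det = -2*(-11) - 2*(6) + 1*(-1)
    = 22 - 12 + -1
    = 9

9


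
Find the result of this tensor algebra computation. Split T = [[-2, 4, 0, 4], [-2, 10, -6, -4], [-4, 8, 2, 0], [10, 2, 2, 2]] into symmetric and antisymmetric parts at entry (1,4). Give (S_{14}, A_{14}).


T_{14} = 4
T_{41} = 10
S_{14} = (4 + 10)/2 = 14/2 = 7
A_{14} = (4 - 10)/2 = -6/2 = -3
Check: S + A = 7 + -3 = 4 = T_{14}.

(7, -3)


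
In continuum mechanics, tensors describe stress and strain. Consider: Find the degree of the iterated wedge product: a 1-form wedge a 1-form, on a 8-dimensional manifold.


The degree of a wedge product is the sum of the degrees of the individual forms.
Degrees: 1, 1
Total degree = 1 + 1 = 2

2


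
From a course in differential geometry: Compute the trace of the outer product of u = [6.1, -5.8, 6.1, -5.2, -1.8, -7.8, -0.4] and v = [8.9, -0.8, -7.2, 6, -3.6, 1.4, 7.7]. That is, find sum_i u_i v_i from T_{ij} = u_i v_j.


The outer product gives T_{ij} = u_i v_j.
The trace (contraction) is Tr(T) = sum_i T_{ii} = sum_i u_i v_i.
Diagonal entries:
T_{11} = u_1 * v_1 = 6.1 * 8.9 = 54.29
T_{22} = u_2 * v_2 = -5.8 * -0.8 = 4.64
T_{33} = u_3 * v_3 = 6.1 * -7.2 = -43.92
T_{44} = u_4 * v_4 = -5.2 * 6 = -31.2
T_{55} = u_5 * v_5 = -1.8 * -3.6 = 6.48
T_{66} = u_6 * v_6 = -7.8 * 1.4 = -10.92
T_{77} = u_7 * v_7 = -0.4 * 7.7 = -3.08
Tr(T) = 54.29 + 4.64 + -43.92 + -31.2 + 6.48 + -10.92 + -3.08 = -23.71

-23.71


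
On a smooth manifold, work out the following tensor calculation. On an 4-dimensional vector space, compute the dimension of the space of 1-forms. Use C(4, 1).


The dimension of the space of p-forms on an n-dimensional space is C(n, p).
n = 4, p = 1
C(4, 1) = 4! / (1! * 3!) = 4

4


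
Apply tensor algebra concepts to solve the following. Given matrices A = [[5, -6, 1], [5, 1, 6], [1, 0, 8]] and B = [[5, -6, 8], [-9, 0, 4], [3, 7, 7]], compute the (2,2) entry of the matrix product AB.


(AB)_{ij} = sum_k A_{ik} B_{kj}.
For i=2, j=2:
A_{21} * B_{12} = 5 * -6 = -30
A_{22} * B_{22} = 1 * 0 = 0
A_{23} * B_{32} = 6 * 7 = 42
Sum = -30 + 0 + 42 = 12

12


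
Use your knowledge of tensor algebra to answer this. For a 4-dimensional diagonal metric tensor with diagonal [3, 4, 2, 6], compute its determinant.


For a diagonal metric, the determinant is the product of diagonal entries.
Diagonal entries: 3, 4, 2, 6
det(g) = 3 * 4 * 2 * 6 = 144

144


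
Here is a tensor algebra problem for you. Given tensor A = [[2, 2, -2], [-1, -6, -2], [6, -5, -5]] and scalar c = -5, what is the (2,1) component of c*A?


Scalar multiplication: (cA)_{ij} = c * A_{ij}.
c = -5
A_{21} = -1
(cA)_{21} = -5 * -1 = 5

5


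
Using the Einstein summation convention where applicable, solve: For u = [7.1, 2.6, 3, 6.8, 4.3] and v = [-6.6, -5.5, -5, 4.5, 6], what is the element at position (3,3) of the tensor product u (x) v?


The outer product entry T_{ij} = u_i * v_j.
We need i=3, j=3.
u_3 = 3, v_3 = -5
T_{3,3} = 3 * -5 = -15

-15


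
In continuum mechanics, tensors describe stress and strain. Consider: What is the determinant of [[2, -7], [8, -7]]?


For a 2x2 matrix [[a, b], [c, d]], det = a*d - b*c.
a = 2, b = -7, c = 8, d = -7
a*d = 2 * -7 = -14
b*c = -7 * 8 = -56
det = -14 - -56 = 42

42


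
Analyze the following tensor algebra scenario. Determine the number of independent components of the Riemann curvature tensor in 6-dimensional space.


The Riemann tensor in d dimensions has d^2(d^2 - 1)/12 independent components.
d = 6, so d^2 = 36
d^2 - 1 = 35
d^2(d^2 - 1) = 36 * 35 = 1260
Divide by 12: 1260 / 12 = 105

105


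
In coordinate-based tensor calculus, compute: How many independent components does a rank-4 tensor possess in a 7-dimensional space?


The number of components of a rank-r tensor in d dimensions is d^r.
Here d = 7 and r = 4.
7^4 = 2401

2401


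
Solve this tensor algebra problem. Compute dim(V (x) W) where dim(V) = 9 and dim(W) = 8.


The dimension of a tensor product is the product of dimensions.
dim(V) = 9, dim(W) = 8
dim(V (x) W) = 9 * 8 = 72

72


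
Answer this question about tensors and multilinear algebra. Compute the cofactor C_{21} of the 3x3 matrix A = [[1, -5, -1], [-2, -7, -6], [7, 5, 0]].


To find cofactor C_{21}, delete row 2 and column 1.
The resulting 2x2 submatrix is: [[-5, -1], [5, 0]]
Minor M_{21} = -5*0 - -1*5
  = 0 - -5 = 5
Sign = (-1)^(2+1) = (-1)^3 = -1
Cofactor C_{21} = -1 * 5 = -5

-5


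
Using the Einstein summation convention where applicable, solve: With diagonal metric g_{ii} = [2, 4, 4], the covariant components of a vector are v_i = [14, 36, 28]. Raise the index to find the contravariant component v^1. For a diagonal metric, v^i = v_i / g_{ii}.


To raise an index with a diagonal metric: v^i = v_i / g_{ii}.
For index 1: v_1 = 14, g_{11} = 2
v^1 = 14 / 2 = 7

7


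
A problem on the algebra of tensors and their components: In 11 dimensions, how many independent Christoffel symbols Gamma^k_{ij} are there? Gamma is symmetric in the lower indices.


Christoffel symbols Gamma^k_{ij} are symmetric in i,j, so there are d * d(d+1)/2 independent symbols.
d = 11
d(d+1)/2 = 11 * 12 / 2 = 66
Total = 11 * 66 = 726

726


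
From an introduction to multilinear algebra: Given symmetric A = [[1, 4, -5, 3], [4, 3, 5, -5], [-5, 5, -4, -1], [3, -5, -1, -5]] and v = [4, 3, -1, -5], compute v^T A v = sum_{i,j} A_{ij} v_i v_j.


First compute Av:
(Av)_1 = 1*4 + 4*3 + -5*-1 + 3*-5 = 6
(Av)_2 = 4*4 + 3*3 + 5*-1 + -5*-5 = 45
(Av)_3 = -5*4 + 5*3 + -4*-1 + -1*-5 = 4
(Av)_4 = 3*4 + -5*3 + -1*-1 + -5*-5 = 23
Av = [6, 45, 4, 23]
Then v^T (Av) = 4*6 + 3*45 + -1*4 + -5*23
= 24 + 135 + -4 + -115 = 40

40


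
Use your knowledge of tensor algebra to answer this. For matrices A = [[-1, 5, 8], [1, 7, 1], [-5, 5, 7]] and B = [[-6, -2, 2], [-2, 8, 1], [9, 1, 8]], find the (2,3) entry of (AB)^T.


(AB)^T_{ij} = (AB)_{ji} = sum_k A_{jk} B_{ki}.
For i=2, j=3 we need (AB)_{32}:
A_{31} * B_{12} = -5 * -2 = 10
A_{32} * B_{22} = 5 * 8 = 40
A_{33} * B_{32} = 7 * 1 = 7
Sum = 10 + 40 + 7 = 57

57


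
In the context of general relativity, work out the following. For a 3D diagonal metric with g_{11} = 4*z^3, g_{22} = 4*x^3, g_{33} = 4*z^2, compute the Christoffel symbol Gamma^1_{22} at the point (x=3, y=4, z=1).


For a diagonal metric, Gamma^k_{ij} = (1/2) g^{kk} (dg_{ik}/dx_j + dg_{jk}/dx_i - dg_{ij}/dx_k).
The metric is diagonal, so g_{ab} = 0 for a != b.
At the given point: g_{11} = 4, g_{22} = 108, g_{33} = 4
g^{11} = 1/4
dg_{21}/dx_2 = 0 (off-diagonal)
dg_{21}/dx_2 = 0 (off-diagonal)
dg_{22}/dx_1 = dg_{22}/dx_1 = 108
Numerator = 0 + 0 - 108 = -108
Gamma^1_{22} = -108 / (2 * 4) = -27/2

-27/2


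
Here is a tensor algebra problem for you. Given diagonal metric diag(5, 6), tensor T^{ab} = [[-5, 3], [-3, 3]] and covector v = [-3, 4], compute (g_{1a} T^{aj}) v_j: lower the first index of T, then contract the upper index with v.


Step 1: lower the first index. For a diagonal metric, g_{ia} T^{aj} = g_{ii} T^{ij} (no sum on i).
g_{11} = 5
S_1{}^1 = 5 * T^{11} = 5 * -5 = -25
S_1{}^2 = 5 * T^{12} = 5 * 3 = 15
Step 2: contract S_1{}^j with v_j.
S_1{}^1 * v_1 = -25 * -3 = 75
S_1{}^2 * v_2 = 15 * 4 = 60
Result = 75 + 60 = 135

135


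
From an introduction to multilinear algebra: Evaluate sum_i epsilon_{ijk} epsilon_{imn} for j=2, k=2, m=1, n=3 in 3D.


Using the identity: epsilon_{ijk} epsilon_{imn} = delta_{jm} delta_{kn} - delta_{jn} delta_{km}.
delta_{21} = 0
delta_{23} = 0
delta_{23} = 0
delta_{21} = 0
Result = 0 * 0 - 0 * 0 = 0 - 0 = 0

0


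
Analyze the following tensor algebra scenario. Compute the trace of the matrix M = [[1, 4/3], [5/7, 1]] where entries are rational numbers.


The trace is the sum of diagonal entries.
Diagonal: M[1,1] = 1, M[2,2] = 1
Tr(M) = 1 + 1
Computing step by step:
After adding M[1,1]: 1
After adding M[2,2]: 2
Tr(M) = 2

2


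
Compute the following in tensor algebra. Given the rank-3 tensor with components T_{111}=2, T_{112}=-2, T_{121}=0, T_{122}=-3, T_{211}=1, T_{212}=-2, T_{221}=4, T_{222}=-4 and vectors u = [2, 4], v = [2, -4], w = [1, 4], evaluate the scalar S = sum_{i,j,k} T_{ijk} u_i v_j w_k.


S = sum over i,j,k of T_{ijk} u_i v_j w_k. Expanding all 8 terms:
T_{111}*u_1*v_1*w_1 = 2*2*2*1 = 8  (running total: 8)
T_{112}*u_1*v_1*w_2 = -2*2*2*4 = -32  (running total: -24)
T_{121}*u_1*v_2*w_1 = 0*2*-4*1 = 0  (running total: -24)
T_{122}*u_1*v_2*w_2 = -3*2*-4*4 = 96  (running total: 72)
T_{211}*u_2*v_1*w_1 = 1*4*2*1 = 8  (running total: 80)
T_{212}*u_2*v_1*w_2 = -2*4*2*4 = -64  (running total: 16)
T_{221}*u_2*v_2*w_1 = 4*4*-4*1 = -64  (running total: -48)
T_{222}*u_2*v_2*w_2 = -4*4*-4*4 = 256  (running total: 208)
S = 208

208


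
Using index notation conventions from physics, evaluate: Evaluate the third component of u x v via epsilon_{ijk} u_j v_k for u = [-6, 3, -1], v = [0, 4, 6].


(u x v)_3 = sum_{j,k} epsilon_{3jk} u_j v_k. Only permutations of (1,2,3) contribute; the two non-zero terms are:
eps_{312} u_1 v_2 = 1 * -6 * 4 = -24
eps_{321} u_2 v_1 = -1 * 3 * 0 = 0
(u x v)_3 = -24

-24


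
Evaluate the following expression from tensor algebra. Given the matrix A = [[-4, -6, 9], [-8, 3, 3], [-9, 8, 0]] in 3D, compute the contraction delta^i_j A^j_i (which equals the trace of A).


The contraction (trace) of a rank-2 tensor is the sum of its diagonal elements.
Diagonal entries: A[1,1] = -4, A[2,2] = 3, A[3,3] = 0
Tr(A) = -4 + 3 + 0 = -1

-1


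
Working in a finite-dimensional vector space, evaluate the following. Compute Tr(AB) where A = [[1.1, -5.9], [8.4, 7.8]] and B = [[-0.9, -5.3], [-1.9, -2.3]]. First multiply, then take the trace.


Tr(AB) = sum_i (AB)_{ii} where (AB)_{ii} = sum_k A_{ik} B_{ki}.
(AB)_{11} = 1.1*-0.9 + -5.9*-1.9 = 10.22
(AB)_{22} = 8.4*-5.3 + 7.8*-2.3 = -62.46
Tr(AB) = 10.22 + -62.46 = -52.24

-52.24


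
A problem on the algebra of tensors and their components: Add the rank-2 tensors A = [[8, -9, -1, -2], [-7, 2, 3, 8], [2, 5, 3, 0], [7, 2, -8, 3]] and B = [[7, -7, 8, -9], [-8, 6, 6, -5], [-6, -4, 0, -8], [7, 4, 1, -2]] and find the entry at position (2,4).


Tensor addition is component-wise: (A + B)_{ij} = A_{ij} + B_{ij}.
A_{24} = 8
B_{24} = -5
(A + B)_{24} = 8 + -5 = 3

3


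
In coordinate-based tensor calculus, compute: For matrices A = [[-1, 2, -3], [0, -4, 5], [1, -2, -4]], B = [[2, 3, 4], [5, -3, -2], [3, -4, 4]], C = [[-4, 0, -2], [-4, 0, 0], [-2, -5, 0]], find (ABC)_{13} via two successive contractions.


(ABC)_{13} = sum_m (AB)_{1m} C_{m3}. First compute row 1 of AB.
(AB)_{11} = -1*2 + 2*5 + -3*3 = -1
(AB)_{12} = -1*3 + 2*-3 + -3*-4 = 3
(AB)_{13} = -1*4 + 2*-2 + -3*4 = -20
Now contract with column 3 of C:
(AB)_{11} * C_{13} = -1 * -2 = 2
(AB)_{12} * C_{23} = 3 * 0 = 0
(AB)_{13} * C_{33} = -20 * 0 = 0
(ABC)_{13} = 2 + 0 + 0 = 2

2


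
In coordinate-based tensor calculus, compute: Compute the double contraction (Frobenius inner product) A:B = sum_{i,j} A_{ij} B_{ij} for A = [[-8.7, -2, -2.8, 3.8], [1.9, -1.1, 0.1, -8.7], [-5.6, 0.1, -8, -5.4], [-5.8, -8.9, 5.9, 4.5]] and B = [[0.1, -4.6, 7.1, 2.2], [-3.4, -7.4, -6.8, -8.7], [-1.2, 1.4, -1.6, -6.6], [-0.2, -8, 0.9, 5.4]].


A:B = sum over all i,j of A_{ij} * B_{ij}.
Row 1: -8.7*0.1=-0.87, -2*-4.6=9.2, -2.8*7.1=-19.88, 3.8*2.2=8.36 => row sum = -3.19
Row 2: 1.9*-3.4=-6.46, -1.1*-7.4=8.14, 0.1*-6.8=-0.68, -8.7*-8.7=75.69 => row sum = 76.69
Row 3: -5.6*-1.2=6.72, 0.1*1.4=0.14, -8*-1.6=12.8, -5.4*-6.6=35.64 => row sum = 55.3
Row 4: -5.8*-0.2=1.16, -8.9*-8=71.2, 5.9*0.9=5.31, 4.5*5.4=24.3 => row sum = 101.97
Total = -3.19 + 76.69 + 55.3 + 101.97 = 230.77

230.77


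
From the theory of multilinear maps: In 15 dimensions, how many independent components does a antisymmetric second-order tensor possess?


A antisymmetric rank-2 tensor in d dimensions has d(d-1)/2 independent components.
d = 15
d(d-1)/2 = 15 * 14 / 2 = 210 / 2 = 105

105


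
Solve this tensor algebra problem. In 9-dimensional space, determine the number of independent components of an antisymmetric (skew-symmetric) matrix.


An antisymmetric rank-2 tensor satisfies A_{ij} = -A_{ji}, so diagonal entries are zero.
The independent components are the upper-triangular entries: C(n, 2) = n(n-1)/2.
n = 9
C(9, 2) = 9 * 8 / 2 = 72 / 2 = 36

36


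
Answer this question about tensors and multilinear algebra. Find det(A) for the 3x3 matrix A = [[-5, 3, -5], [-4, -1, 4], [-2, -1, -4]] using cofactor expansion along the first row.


Expanding along the first row, det(A) = a11*M_11 - a12*M_12 + a13*M_13, where M_1j is the (1,j) minor.
Minor M_11 = -1*-4 - 4*-1 = 8
Minor M_12 = -4*-4 - 4*-2 = 24
Minor M_13 = -4*-1 - -1*-2 = 2
det = -5*(8) - 3*(24) + -5*(2)
    = -40 - 72 + -10
    = -122

-122


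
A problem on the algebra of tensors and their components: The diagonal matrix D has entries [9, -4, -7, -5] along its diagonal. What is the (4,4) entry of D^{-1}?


For a diagonal matrix, the inverse has entries (D^{-1})_{ii} = 1/d_{ii}.
The diagonal entries are: d_{11} = 9, d_{22} = -4, d_{33} = -7, d_{44} = -5
We need (D^{-1})_{44} = 1/d_{44} = 1/-5 = -1/5

-1/5


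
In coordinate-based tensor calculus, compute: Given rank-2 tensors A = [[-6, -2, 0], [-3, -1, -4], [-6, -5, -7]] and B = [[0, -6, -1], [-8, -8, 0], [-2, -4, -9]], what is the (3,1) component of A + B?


Tensor addition is component-wise: (A + B)_{ij} = A_{ij} + B_{ij}.
A_{31} = -6
B_{31} = -2
(A + B)_{31} = -6 + -2 = -8

-8


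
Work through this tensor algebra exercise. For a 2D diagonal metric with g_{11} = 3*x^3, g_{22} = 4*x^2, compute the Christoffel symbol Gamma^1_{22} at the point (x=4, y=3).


For a diagonal metric, Gamma^k_{ij} = (1/2) g^{kk} (dg_{ik}/dx_j + dg_{jk}/dx_i - dg_{ij}/dx_k).
The metric is diagonal, so g_{ab} = 0 for a != b.
At the given point: g_{11} = 192, g_{22} = 64
g^{11} = 1/192
dg_{21}/dx_2 = 0 (off-diagonal)
dg_{21}/dx_2 = 0 (off-diagonal)
dg_{22}/dx_1 = dg_{22}/dx_1 = 32
Numerator = 0 + 0 - 32 = -32
Gamma^1_{22} = -32 / (2 * 192) = -1/12

-1/12


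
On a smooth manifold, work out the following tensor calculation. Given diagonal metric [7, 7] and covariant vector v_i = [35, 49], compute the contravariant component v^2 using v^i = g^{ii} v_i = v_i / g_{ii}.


To raise an index with a diagonal metric: v^i = v_i / g_{ii}.
For index 2: v_2 = 49, g_{22} = 7
v^2 = 49 / 7 = 7

7


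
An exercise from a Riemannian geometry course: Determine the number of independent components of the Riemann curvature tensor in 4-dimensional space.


The Riemann tensor in d dimensions has d^2(d^2 - 1)/12 independent components.
d = 4, so d^2 = 16
d^2 - 1 = 15
d^2(d^2 - 1) = 16 * 15 = 240
Divide by 12: 240 / 12 = 20

20


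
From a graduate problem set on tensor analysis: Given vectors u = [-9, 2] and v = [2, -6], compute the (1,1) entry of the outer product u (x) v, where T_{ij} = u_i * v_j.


The outer product entry T_{ij} = u_i * v_j.
We need i=1, j=1.
u_1 = -9, v_1 = 2
T_{1,1} = -9 * 2 = -18

-18


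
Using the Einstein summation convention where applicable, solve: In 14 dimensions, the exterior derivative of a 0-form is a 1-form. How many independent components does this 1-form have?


The exterior derivative of a p-form is a (p+1)-form.
Its number of independent components is C(n, p+1).
n = 14, p+1 = 1
C(14, 1) = 14

14


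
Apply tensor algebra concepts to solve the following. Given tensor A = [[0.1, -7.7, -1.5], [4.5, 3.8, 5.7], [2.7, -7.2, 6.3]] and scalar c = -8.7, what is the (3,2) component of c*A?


Scalar multiplication: (cA)_{ij} = c * A_{ij}.
c = -8.7
A_{32} = -7.2
(cA)_{32} = -8.7 * -7.2 = 62.64

62.64


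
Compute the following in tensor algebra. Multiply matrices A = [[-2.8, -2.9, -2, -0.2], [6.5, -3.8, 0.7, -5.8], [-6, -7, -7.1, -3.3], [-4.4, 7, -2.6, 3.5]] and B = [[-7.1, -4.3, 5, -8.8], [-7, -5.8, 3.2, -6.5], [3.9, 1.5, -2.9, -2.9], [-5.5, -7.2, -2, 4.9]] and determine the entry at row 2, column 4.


(AB)_{ij} = sum_k A_{ik} B_{kj}.
For i=2, j=4:
A_{21} * B_{14} = 6.5 * -8.8 = -57.2
A_{22} * B_{24} = -3.8 * -6.5 = 24.7
A_{23} * B_{34} = 0.7 * -2.9 = -2.03
A_{24} * B_{44} = -5.8 * 4.9 = -28.42
Sum = -57.2 + 24.7 + -2.03 + -28.42 = -62.95

-62.95


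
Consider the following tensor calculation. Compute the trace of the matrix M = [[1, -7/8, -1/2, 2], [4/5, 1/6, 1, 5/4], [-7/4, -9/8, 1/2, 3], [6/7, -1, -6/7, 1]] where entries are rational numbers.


The trace is the sum of diagonal entries.
Diagonal: M[1,1] = 1, M[2,2] = 1/6, M[3,3] = 1/2, M[4,4] = 1
Tr(M) = 1 + 1/6 + 1/2 + 1
Computing step by step:
After adding M[1,1]: 1
After adding M[2,2]: 7/6
After adding M[3,3]: 5/3
After adding M[4,4]: 8/3
Tr(M) = 8/3

8/3


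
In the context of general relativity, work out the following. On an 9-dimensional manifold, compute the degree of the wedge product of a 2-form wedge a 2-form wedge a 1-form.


The degree of a wedge product is the sum of the degrees of the individual forms.
Degrees: 2, 2, 1
Total degree = 2 + 2 + 1 = 5

5


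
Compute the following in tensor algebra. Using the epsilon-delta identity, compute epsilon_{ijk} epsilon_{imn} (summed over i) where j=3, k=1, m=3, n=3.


Using the identity: epsilon_{ijk} epsilon_{imn} = delta_{jm} delta_{kn} - delta_{jn} delta_{km}.
delta_{33} = 1
delta_{13} = 0
delta_{33} = 1
delta_{13} = 0
Result = 1 * 0 - 1 * 0 = 0 - 0 = 0

0


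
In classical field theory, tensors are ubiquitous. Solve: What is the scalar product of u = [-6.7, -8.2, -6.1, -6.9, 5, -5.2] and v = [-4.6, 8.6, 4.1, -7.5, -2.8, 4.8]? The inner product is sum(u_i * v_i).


The inner product u . v = sum of u_i * v_i.
Term-by-term: -6.7 * -4.6, -8.2 * 8.6, -6.1 * 4.1, -6.9 * -7.5, 5 * -2.8, -5.2 * 4.8
Products: 30.82, -70.52, -25.01, 51.75, -14, -24.96
Sum = 30.82 + -70.52 + -25.01 + 51.75 + -14 + -24.96 = -51.92

-51.92


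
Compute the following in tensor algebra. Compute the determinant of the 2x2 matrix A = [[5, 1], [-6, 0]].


For a 2x2 matrix [[a, b], [c, d]], det = a*d - b*c.
a = 5, b = 1, c = -6, d = 0
a*d = 5 * 0 = 0
b*c = 1 * -6 = -6
det = 0 - -6 = 6

6


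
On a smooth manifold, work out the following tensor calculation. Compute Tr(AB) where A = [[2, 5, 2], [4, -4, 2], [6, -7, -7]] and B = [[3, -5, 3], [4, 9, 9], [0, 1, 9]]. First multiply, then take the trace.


Tr(AB) = sum_i (AB)_{ii} where (AB)_{ii} = sum_k A_{ik} B_{ki}.
(AB)_{11} = 2*3 + 5*4 + 2*0 = 26
(AB)_{22} = 4*-5 + -4*9 + 2*1 = -54
(AB)_{33} = 6*3 + -7*9 + -7*9 = -108
Tr(AB) = 26 + -54 + -108 = -136

-136


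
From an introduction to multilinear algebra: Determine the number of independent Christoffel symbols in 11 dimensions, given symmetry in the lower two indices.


Christoffel symbols Gamma^k_{ij} are symmetric in i,j, so there are d * d(d+1)/2 independent symbols.
d = 11
d(d+1)/2 = 11 * 12 / 2 = 66
Total = 11 * 66 = 726

726


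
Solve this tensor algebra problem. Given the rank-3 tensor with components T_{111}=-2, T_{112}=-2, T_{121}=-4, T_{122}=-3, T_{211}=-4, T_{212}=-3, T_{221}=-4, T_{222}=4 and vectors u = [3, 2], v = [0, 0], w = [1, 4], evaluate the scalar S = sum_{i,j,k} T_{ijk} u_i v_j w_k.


S = sum over i,j,k of T_{ijk} u_i v_j w_k. Expanding all 8 terms:
T_{111}*u_1*v_1*w_1 = -2*3*0*1 = 0  (running total: 0)
T_{112}*u_1*v_1*w_2 = -2*3*0*4 = 0  (running total: 0)
T_{121}*u_1*v_2*w_1 = -4*3*0*1 = 0  (running total: 0)
T_{122}*u_1*v_2*w_2 = -3*3*0*4 = 0  (running total: 0)
T_{211}*u_2*v_1*w_1 = -4*2*0*1 = 0  (running total: 0)
T_{212}*u_2*v_1*w_2 = -3*2*0*4 = 0  (running total: 0)
T_{221}*u_2*v_2*w_1 = -4*2*0*1 = 0  (running total: 0)
T_{222}*u_2*v_2*w_2 = 4*2*0*4 = 0  (running total: 0)
S = 0

0


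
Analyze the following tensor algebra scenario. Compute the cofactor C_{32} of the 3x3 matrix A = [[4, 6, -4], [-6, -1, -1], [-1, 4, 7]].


To find cofactor C_{32}, delete row 3 and column 2.
The resulting 2x2 submatrix is: [[4, -4], [-6, -1]]
Minor M_{32} = 4*-1 - -4*-6
  = -4 - 24 = -28
Sign = (-1)^(3+2) = (-1)^5 = -1
Cofactor C_{32} = -1 * -28 = 28

28


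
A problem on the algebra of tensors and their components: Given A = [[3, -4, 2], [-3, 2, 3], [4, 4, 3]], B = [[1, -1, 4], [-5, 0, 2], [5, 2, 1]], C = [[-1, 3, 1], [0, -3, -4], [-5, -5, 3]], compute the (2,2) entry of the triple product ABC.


(ABC)_{22} = sum_m (AB)_{2m} C_{m2}. First compute row 2 of AB.
(AB)_{21} = -3*1 + 2*-5 + 3*5 = 2
(AB)_{22} = -3*-1 + 2*0 + 3*2 = 9
(AB)_{23} = -3*4 + 2*2 + 3*1 = -5
Now contract with column 2 of C:
(AB)_{21} * C_{12} = 2 * 3 = 6
(AB)_{22} * C_{22} = 9 * -3 = -27
(AB)_{23} * C_{32} = -5 * -5 = 25
(ABC)_{22} = 6 + -27 + 25 = 4

4


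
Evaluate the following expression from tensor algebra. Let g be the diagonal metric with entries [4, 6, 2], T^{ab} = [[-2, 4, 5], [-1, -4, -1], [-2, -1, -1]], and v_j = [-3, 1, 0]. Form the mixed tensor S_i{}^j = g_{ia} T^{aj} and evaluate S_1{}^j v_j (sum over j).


Step 1: lower the first index. For a diagonal metric, g_{ia} T^{aj} = g_{ii} T^{ij} (no sum on i).
g_{11} = 4
S_1{}^1 = 4 * T^{11} = 4 * -2 = -8
S_1{}^2 = 4 * T^{12} = 4 * 4 = 16
S_1{}^3 = 4 * T^{13} = 4 * 5 = 20
Step 2: contract S_1{}^j with v_j.
S_1{}^1 * v_1 = -8 * -3 = 24
S_1{}^2 * v_2 = 16 * 1 = 16
S_1{}^3 * v_3 = 20 * 0 = 0
Result = 24 + 16 + 0 = 40

40


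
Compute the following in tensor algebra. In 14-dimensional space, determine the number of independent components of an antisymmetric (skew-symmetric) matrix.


An antisymmetric rank-2 tensor satisfies A_{ij} = -A_{ji}, so diagonal entries are zero.
The independent components are the upper-triangular entries: C(n, 2) = n(n-1)/2.
n = 14
C(14, 2) = 14 * 13 / 2 = 182 / 2 = 91

91


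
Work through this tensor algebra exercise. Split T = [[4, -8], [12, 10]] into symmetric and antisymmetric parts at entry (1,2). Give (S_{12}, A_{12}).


T_{12} = -8
T_{21} = 12
S_{12} = (-8 + 12)/2 = 4/2 = 2
A_{12} = (-8 - 12)/2 = -20/2 = -10
Check: S + A = 2 + -10 = -8 = T_{12}.

(2, -10)


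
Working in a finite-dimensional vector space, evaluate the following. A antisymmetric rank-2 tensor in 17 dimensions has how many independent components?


A antisymmetric rank-2 tensor in d dimensions has d(d-1)/2 independent components.
d = 17
d(d-1)/2 = 17 * 16 / 2 = 272 / 2 = 136

136


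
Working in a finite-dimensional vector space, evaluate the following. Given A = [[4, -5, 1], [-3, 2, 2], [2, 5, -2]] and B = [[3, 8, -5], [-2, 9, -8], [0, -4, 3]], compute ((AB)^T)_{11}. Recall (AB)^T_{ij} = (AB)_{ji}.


(AB)^T_{ij} = (AB)_{ji} = sum_k A_{jk} B_{ki}.
For i=1, j=1 we need (AB)_{11}:
A_{11} * B_{11} = 4 * 3 = 12
A_{12} * B_{21} = -5 * -2 = 10
A_{13} * B_{31} = 1 * 0 = 0
Sum = 12 + 10 + 0 = 22

22


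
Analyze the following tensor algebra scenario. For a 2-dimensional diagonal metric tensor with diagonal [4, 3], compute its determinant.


For a diagonal metric, the determinant is the product of diagonal entries.
Diagonal entries: 4, 3
det(g) = 4 * 3 = 12

12


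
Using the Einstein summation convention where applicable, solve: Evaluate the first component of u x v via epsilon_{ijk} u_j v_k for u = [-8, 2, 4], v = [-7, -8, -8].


(u x v)_1 = sum_{j,k} epsilon_{1jk} u_j v_k. Only permutations of (1,2,3) contribute; the two non-zero terms are:
eps_{123} u_2 v_3 = 1 * 2 * -8 = -16
eps_{132} u_3 v_2 = -1 * 4 * -8 = 32
(u x v)_1 = 16

16


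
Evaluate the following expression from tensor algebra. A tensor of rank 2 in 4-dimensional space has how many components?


The number of components of a rank-r tensor in d dimensions is d^r.
Here d = 4 and r = 2.
4^2 = 16

16


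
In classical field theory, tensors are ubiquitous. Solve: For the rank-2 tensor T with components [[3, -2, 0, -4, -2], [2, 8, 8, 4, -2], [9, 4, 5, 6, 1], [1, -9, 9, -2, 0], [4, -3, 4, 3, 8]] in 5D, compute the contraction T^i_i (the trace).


The contraction (trace) of a rank-2 tensor is the sum of its diagonal elements.
Diagonal entries: A[1,1] = 3, A[2,2] = 8, A[3,3] = 5, A[4,4] = -2, A[5,5] = 8
Tr(A) = 3 + 8 + 5 + -2 + 8 = 22

22


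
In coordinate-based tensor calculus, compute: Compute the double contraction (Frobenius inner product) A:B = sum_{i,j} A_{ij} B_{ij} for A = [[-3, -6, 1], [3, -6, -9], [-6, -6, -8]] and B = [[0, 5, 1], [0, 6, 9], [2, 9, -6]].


A:B = sum over all i,j of A_{ij} * B_{ij}.
Row 1: -3*0=0, -6*5=-30, 1*1=1 => row sum = -29
Row 2: 3*0=0, -6*6=-36, -9*9=-81 => row sum = -117
Row 3: -6*2=-12, -6*9=-54, -8*-6=48 => row sum = -18
Total = -29 + -117 + -18 = -164

-164


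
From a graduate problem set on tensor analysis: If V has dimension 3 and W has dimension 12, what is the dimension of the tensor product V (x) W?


The dimension of a tensor product is the product of dimensions.
dim(V) = 3, dim(W) = 12
dim(V (x) W) = 3 * 12 = 36

36


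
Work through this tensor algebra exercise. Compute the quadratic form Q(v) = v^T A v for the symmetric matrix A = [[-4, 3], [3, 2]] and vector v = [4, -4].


First compute Av:
(Av)_1 = -4*4 + 3*-4 = -28
(Av)_2 = 3*4 + 2*-4 = 4
Av = [-28, 4]
Then v^T (Av) = 4*-28 + -4*4
= -112 + -16 = -128

-128


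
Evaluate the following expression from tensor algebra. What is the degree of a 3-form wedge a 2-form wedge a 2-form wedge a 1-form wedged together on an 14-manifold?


The degree of a wedge product is the sum of the degrees of the individual forms.
Degrees: 3, 2, 2, 1
Total degree = 3 + 2 + 2 + 1 = 8

8


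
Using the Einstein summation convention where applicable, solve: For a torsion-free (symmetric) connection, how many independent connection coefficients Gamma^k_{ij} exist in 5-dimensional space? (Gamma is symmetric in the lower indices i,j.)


Christoffel symbols Gamma^k_{ij} are symmetric in i,j, so there are d * d(d+1)/2 independent symbols.
d = 5
d(d+1)/2 = 5 * 6 / 2 = 15
Total = 5 * 15 = 75

75


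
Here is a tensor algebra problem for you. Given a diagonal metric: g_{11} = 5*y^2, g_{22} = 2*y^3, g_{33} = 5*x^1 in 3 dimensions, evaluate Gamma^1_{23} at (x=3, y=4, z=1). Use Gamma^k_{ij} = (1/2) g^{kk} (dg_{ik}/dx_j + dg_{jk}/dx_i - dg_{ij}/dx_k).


For a diagonal metric, Gamma^k_{ij} = (1/2) g^{kk} (dg_{ik}/dx_j + dg_{jk}/dx_i - dg_{ij}/dx_k).
The metric is diagonal, so g_{ab} = 0 for a != b.
At the given point: g_{11} = 80, g_{22} = 128, g_{33} = 15
g^{11} = 1/80
dg_{21}/dx_3 = 0 (off-diagonal)
dg_{31}/dx_2 = 0 (off-diagonal)
dg_{23}/dx_1 = 0 (off-diagonal)
Numerator = 0 + 0 - 0 = 0
Gamma^1_{23} = 0 / (2 * 80) = 0

0


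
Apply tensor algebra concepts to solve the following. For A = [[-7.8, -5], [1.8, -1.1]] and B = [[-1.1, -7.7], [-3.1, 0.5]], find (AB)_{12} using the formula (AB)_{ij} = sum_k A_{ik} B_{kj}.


(AB)_{ij} = sum_k A_{ik} B_{kj}.
For i=1, j=2:
A_{11} * B_{12} = -7.8 * -7.7 = 60.06
A_{12} * B_{22} = -5 * 0.5 = -2.5
Sum = 60.06 + -2.5 = 57.56

57.56


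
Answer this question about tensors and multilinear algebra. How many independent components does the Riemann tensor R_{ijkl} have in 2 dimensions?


The Riemann tensor in d dimensions has d^2(d^2 - 1)/12 independent components.
d = 2, so d^2 = 4
d^2 - 1 = 3
d^2(d^2 - 1) = 4 * 3 = 12
Divide by 12: 12 / 12 = 1

1


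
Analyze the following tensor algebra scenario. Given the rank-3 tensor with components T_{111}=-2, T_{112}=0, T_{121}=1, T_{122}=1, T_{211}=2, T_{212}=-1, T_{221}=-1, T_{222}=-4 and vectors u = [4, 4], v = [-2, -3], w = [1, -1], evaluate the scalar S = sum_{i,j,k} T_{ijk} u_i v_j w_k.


S = sum over i,j,k of T_{ijk} u_i v_j w_k. Expanding all 8 terms:
T_{111}*u_1*v_1*w_1 = -2*4*-2*1 = 16  (running total: 16)
T_{112}*u_1*v_1*w_2 = 0*4*-2*-1 = 0  (running total: 16)
T_{121}*u_1*v_2*w_1 = 1*4*-3*1 = -12  (running total: 4)
T_{122}*u_1*v_2*w_2 = 1*4*-3*-1 = 12  (running total: 16)
T_{211}*u_2*v_1*w_1 = 2*4*-2*1 = -16  (running total: 0)
T_{212}*u_2*v_1*w_2 = -1*4*-2*-1 = -8  (running total: -8)
T_{221}*u_2*v_2*w_1 = -1*4*-3*1 = 12  (running total: 4)
T_{222}*u_2*v_2*w_2 = -4*4*-3*-1 = -48  (running total: -44)
S = -44

-44


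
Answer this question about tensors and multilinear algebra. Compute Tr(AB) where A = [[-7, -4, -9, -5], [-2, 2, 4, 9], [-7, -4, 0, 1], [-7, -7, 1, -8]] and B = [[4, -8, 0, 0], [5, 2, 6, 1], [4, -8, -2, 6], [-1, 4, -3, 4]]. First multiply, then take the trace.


Tr(AB) = sum_i (AB)_{ii} where (AB)_{ii} = sum_k A_{ik} B_{ki}.
(AB)_{11} = -7*4 + -4*5 + -9*4 + -5*-1 = -79
(AB)_{22} = -2*-8 + 2*2 + 4*-8 + 9*4 = 24
(AB)_{33} = -7*0 + -4*6 + 0*-2 + 1*-3 = -27
(AB)_{44} = -7*0 + -7*1 + 1*6 + -8*4 = -33
Tr(AB) = -79 + 24 + -27 + -33 = -115

-115


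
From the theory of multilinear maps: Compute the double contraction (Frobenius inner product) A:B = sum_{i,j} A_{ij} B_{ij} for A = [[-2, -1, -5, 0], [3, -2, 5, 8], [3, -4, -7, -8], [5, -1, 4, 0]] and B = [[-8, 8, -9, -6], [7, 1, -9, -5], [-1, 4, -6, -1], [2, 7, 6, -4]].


A:B = sum over all i,j of A_{ij} * B_{ij}.
Row 1: -2*-8=16, -1*8=-8, -5*-9=45, 0*-6=0 => row sum = 53
Row 2: 3*7=21, -2*1=-2, 5*-9=-45, 8*-5=-40 => row sum = -66
Row 3: 3*-1=-3, -4*4=-16, -7*-6=42, -8*-1=8 => row sum = 31
Row 4: 5*2=10, -1*7=-7, 4*6=24, 0*-4=0 => row sum = 27
Total = 53 + -66 + 31 + 27 = 45

45


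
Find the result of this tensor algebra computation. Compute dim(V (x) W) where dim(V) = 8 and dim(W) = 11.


The dimension of a tensor product is the product of dimensions.
dim(V) = 8, dim(W) = 11
dim(V (x) W) = 8 * 11 = 88

88


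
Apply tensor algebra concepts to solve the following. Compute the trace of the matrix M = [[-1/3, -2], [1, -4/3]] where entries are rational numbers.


The trace is the sum of diagonal entries.
Diagonal: M[1,1] = -1/3, M[2,2] = -4/3
Tr(M) = -1/3 + -4/3
Computing step by step:
After adding M[1,1]: -1/3
After adding M[2,2]: -5/3
Tr(M) = -5/3

-5/3


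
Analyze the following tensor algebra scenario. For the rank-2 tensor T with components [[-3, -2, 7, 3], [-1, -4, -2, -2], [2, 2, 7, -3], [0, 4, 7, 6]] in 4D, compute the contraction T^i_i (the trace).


The contraction (trace) of a rank-2 tensor is the sum of its diagonal elements.
Diagonal entries: A[1,1] = -3, A[2,2] = -4, A[3,3] = 7, A[4,4] = 6
Tr(A) = -3 + -4 + 7 + 6 = 6

6


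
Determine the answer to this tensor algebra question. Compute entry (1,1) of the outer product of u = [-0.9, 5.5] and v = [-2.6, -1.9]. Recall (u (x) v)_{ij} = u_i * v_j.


The outer product entry T_{ij} = u_i * v_j.
We need i=1, j=1.
u_1 = -0.9, v_1 = -2.6
T_{1,1} = -0.9 * -2.6 = 2.34

2.34
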